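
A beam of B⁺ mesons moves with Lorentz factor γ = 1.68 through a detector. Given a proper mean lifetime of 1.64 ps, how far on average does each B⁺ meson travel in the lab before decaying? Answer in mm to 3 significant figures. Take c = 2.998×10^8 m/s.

d ≈ 0.664 mm

β = √(1 − 1/γ²) = √(1 − 1/1.68²) = 0.80355
Dilated lifetime: Δt = γτ₀ = 1.68 × 1.64 ps = 2.7552 ps
d = vΔt = 0.80355c × 2.7552 ps = 2.4090×10^8 m/s × 2.7552×10^-12 s = 0.664 mm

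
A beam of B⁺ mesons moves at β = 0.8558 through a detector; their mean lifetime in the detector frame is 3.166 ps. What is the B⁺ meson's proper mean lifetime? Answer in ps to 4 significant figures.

τ₀ ≈ 1.638 ps

γ = 1/√(1 − 0.8558²) = 1.93309
Proper time: τ₀ = Δt/γ = 3.166/1.93309 = 1.638 ps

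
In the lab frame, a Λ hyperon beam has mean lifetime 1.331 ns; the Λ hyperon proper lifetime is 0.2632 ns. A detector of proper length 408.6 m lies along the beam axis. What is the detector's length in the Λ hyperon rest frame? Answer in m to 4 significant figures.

Time dilation ⇒ γ = Δt/τ₀ = 1.331/0.2632 = 5.05699
Length contraction: L = L₀/γ = 408.6/5.05699 = 80.80 m

L ≈ 80.80 m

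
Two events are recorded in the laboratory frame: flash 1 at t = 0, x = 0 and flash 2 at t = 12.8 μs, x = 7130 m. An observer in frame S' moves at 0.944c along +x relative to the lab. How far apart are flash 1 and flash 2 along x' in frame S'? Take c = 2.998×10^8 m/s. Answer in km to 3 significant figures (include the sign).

Δx' ≈ 10.6 km

γ = 1/√(1 − 0.944²) = 3.0308
Δx' = γ(Δx − vΔt) = 3.0308 × (7130 m − 0.944×(2.998×10^8 m/s)×12.8×10^-6 s)
= 3.0308 × (3507.5 m) = 10.6 km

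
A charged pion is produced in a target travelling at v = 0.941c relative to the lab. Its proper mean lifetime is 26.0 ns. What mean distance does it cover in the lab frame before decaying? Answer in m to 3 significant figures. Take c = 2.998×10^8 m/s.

d ≈ 21.7 m

γ = 1/√(1 − 0.941²) = 2.9550
Dilated lifetime: Δt = γτ₀ = 2.9550 × 26.0 ns = 76.831 ns
d = vΔt = 0.941c × 76.831 ns = 2.8211×10^8 m/s × 7.6831×10^-8 s = 21.7 m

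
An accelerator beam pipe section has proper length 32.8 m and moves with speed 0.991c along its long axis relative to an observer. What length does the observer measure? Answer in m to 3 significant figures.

L ≈ 4.39 m

γ = 1/√(1 − 0.991²) = 7.4704
Length contraction: L = L₀/γ = 32.8/7.4704 = 4.39 m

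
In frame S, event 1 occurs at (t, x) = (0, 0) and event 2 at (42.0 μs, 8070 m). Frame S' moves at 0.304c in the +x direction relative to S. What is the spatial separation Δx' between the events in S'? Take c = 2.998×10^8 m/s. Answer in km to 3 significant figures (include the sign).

Δx' ≈ 4.45 km

γ = 1/√(1 − 0.304²) = 1.0497
Δx' = γ(Δx − vΔt) = 1.0497 × (8070 m − 0.304×(2.998×10^8 m/s)×42.0×10^-6 s)
= 1.0497 × (4242.2 m) = 4.45 km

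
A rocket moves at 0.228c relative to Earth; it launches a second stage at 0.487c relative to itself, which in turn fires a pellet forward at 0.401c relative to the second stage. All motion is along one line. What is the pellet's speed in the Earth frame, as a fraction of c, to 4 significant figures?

u ≈ 0.8303c

Compose boost 2: (0.487 + 0.228)/(1 + 0.487×0.228) = 0.7150/1.11104 = 0.643544
Compose boost 3: (0.401 + 0.643544)/(1 + 0.401×0.643544) = 1.04454/1.25806 = 0.8303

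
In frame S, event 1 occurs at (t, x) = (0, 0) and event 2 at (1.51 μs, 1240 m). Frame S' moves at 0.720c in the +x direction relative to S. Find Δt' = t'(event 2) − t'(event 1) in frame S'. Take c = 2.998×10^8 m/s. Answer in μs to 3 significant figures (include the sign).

γ = 1/√(1 − 0.720²) = 1.4410
Δt' = γ(Δt − vΔx/c²) = 1.4410 × (1.51 μs − 0.720×1240 m / (2.998×10^8 m/s))
= 1.4410 × (-1.4680 μs) = -2.12 μs

Δt' ≈ -2.12 μs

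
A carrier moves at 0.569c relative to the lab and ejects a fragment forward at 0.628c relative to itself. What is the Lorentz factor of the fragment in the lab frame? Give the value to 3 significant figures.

γ ≈ 2.12

u_lab = (0.628 + 0.569)/(1 + 0.628×0.569) = 1.197/1.35733 = 0.881877
γ = 1/√(1 − 0.881877²) = 2.12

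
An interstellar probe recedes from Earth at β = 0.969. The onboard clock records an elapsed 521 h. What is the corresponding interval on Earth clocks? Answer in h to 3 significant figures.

γ = 1/√(1 − 0.969²) = 4.0476
Time dilation: Δt = γτ₀ = 4.0476 × 521 h = 2110 h

Δt ≈ 2110 h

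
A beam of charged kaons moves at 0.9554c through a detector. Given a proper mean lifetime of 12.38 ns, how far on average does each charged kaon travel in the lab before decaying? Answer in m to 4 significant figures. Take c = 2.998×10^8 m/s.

γ = 1/√(1 − 0.9554²) = 3.38622
Dilated lifetime: Δt = γτ₀ = 3.38622 × 12.38 ns = 41.9214 ns
d = vΔt = 0.9554c × 41.9214 ns = 2.86429×10^8 m/s × 4.19214×10^-8 s = 12.01 m

d ≈ 12.01 m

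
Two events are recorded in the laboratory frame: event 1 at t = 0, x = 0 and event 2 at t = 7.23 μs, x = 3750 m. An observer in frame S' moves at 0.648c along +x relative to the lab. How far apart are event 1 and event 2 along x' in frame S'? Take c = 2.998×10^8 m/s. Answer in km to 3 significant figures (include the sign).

γ = 1/√(1 − 0.648²) = 1.3130
Δx' = γ(Δx − vΔt) = 1.3130 × (3750 m − 0.648×(2.998×10^8 m/s)×7.23×10^-6 s)
= 1.3130 × (2345.4 m) = 3.08 km

Δx' ≈ 3.08 km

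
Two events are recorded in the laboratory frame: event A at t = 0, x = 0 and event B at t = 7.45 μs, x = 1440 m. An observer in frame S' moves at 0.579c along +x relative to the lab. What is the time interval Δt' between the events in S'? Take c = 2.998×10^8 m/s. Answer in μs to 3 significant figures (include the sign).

Δt' ≈ 5.73 μs

γ = 1/√(1 − 0.579²) = 1.2265
Δt' = γ(Δt − vΔx/c²) = 1.2265 × (7.45 μs − 0.579×1440 m / (2.998×10^8 m/s))
= 1.2265 × (4.6689 μs) = 5.73 μs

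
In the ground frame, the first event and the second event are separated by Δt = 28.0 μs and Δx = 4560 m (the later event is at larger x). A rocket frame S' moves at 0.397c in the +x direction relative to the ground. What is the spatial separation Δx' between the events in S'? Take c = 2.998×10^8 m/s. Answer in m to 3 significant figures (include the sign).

Δx' ≈ 1340 m

γ = 1/√(1 − 0.397²) = 1.0895
Δx' = γ(Δx − vΔt) = 1.0895 × (4560 m − 0.397×(2.998×10^8 m/s)×28.0×10^-6 s)
= 1.0895 × (1227.4 m) = 1340 m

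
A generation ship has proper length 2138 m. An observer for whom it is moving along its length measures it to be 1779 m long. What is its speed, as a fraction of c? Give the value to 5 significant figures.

γ = L₀/L = 2138/1779 = 1.201799
β = √(1 − 1/γ²) = 0.55465

β ≈ 0.55465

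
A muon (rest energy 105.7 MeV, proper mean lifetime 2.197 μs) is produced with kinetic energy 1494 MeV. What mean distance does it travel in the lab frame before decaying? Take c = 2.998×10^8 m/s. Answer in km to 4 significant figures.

γ = 1 + K/(m₀c²) = 1 + 1494/105.7 = 15.1343
β = √(1 − 1/γ²) = 0.997815
Dilated lifetime: γτ₀ = 15.1343 × 2.197 μs = 33.2502 μs
d = βc·γτ₀ = 0.997815 × (2.998×10^8 m/s) × 3.32502×10^-5 s = 9.947 km

d ≈ 9.947 km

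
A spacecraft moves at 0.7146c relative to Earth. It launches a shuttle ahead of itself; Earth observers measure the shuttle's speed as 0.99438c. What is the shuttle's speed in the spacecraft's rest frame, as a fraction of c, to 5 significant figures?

Inverse velocity addition: u' = (u − v)/(1 − uv/c²)
= (0.99438 − 0.7146)/(1 − 0.99438×0.7146) = 0.27978/0.2894161 = 0.96671

u' ≈ 0.96671c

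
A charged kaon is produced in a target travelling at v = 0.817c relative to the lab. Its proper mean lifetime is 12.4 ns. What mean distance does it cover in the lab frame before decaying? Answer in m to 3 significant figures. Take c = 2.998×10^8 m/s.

d ≈ 5.27 m

γ = 1/√(1 − 0.817²) = 1.7342
Dilated lifetime: Δt = γτ₀ = 1.7342 × 12.4 ns = 21.504 ns
d = vΔt = 0.817c × 21.504 ns = 2.4494×10^8 m/s × 2.1504×10^-8 s = 5.27 m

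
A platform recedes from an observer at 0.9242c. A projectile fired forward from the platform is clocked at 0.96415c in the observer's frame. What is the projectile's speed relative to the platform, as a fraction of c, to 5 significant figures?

Inverse velocity addition: u' = (u − v)/(1 − uv/c²)
= (0.96415 − 0.9242)/(1 − 0.96415×0.9242) = 0.039950/0.1089326 = 0.36674

u' ≈ 0.36674c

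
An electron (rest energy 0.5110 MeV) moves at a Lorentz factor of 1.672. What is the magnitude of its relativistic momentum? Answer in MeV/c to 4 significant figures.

β = √(1 − 1/γ²) = √(1 − 1/1.672²) = 0.801432
p = γβm₀c = 1.672 × 0.801432 × 0.5110 MeV/c = 0.6847 MeV/c

p ≈ 0.6847 MeV/c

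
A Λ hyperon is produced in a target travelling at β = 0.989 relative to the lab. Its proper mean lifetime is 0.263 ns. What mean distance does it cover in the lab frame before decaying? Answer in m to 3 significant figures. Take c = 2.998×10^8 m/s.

γ = 1/√(1 − 0.989²) = 6.7606
Dilated lifetime: Δt = γτ₀ = 6.7606 × 0.263 ns = 1.7780 ns
d = vΔt = 0.989c × 1.7780 ns = 2.9650×10^8 m/s × 1.7780×10^-9 s = 0.527 m

d ≈ 0.527 m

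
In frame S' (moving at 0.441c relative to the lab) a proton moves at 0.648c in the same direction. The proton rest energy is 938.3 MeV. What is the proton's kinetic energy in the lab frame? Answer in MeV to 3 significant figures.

u_lab = (0.648 + 0.441)/(1 + 0.648×0.441) = 0.846965
γ = 1/√(1 − 0.846965²) = 1.8809
K = (γ − 1)m₀c² = (1.8809 − 1) × 938.3 = 0.88094 × 938.3 = 827 MeV

K ≈ 827 MeV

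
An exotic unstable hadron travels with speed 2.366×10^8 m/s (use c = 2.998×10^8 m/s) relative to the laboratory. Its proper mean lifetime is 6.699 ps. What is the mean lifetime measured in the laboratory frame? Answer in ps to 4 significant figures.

Δt ≈ 10.91 ps

β = v/c = 2.366×10^8 / 2.998×10^8 = 0.789193
γ = 1/√(1 − 0.789193²) = 1.62828
Time dilation: Δt = γτ₀ = 1.62828 × 6.699 ps = 10.91 ps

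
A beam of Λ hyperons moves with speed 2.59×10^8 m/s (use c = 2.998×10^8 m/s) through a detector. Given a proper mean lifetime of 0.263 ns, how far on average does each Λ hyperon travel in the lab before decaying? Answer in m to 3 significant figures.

d ≈ 0.135 m

β = v/c = 2.59×10^8 / 2.998×10^8 = 0.86391
γ = 1/√(1 − 0.86391²) = 1.9855
Dilated lifetime: Δt = γτ₀ = 1.9855 × 0.263 ns = 0.52219 ns
d = vΔt = 0.86391c × 0.52219 ns = 2.5900×10^8 m/s × 5.2219×10^-10 s = 0.135 m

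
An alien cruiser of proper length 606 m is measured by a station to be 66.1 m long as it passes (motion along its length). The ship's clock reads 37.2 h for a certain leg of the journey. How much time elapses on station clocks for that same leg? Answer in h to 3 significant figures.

Length contraction ⇒ γ = L₀/L = 606/66.1 = 9.1679
Time dilation: Δt = γτ₀ = 9.1679 × 37.2 h = 341 h

Δt ≈ 341 h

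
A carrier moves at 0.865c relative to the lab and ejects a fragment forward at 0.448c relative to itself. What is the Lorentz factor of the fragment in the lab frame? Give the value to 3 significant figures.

u_lab = (0.448 + 0.865)/(1 + 0.448×0.865) = 1.313/1.38752 = 0.946293
γ = 1/√(1 − 0.946293²) = 3.09

γ ≈ 3.09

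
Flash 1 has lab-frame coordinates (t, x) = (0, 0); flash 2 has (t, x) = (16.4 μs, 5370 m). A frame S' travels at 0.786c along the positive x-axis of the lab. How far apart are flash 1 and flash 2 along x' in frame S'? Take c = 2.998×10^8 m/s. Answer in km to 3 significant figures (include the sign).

γ = 1/√(1 − 0.786²) = 1.6175
Δx' = γ(Δx − vΔt) = 1.6175 × (5370 m − 0.786×(2.998×10^8 m/s)×16.4×10^-6 s)
= 1.6175 × (1505.5 m) = 2.44 km

Δx' ≈ 2.44 km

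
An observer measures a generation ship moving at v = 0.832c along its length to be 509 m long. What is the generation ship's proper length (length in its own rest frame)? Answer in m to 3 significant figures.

L₀ ≈ 917 m

γ = 1/√(1 − 0.832²) = 1.8025
L₀ = γL = 1.8025 × 509 = 917 m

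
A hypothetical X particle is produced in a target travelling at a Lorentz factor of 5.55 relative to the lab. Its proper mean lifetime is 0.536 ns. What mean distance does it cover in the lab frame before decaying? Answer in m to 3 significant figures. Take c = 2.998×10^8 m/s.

β = √(1 − 1/γ²) = √(1 − 1/5.55²) = 0.98363
Dilated lifetime: Δt = γτ₀ = 5.55 × 0.536 ns = 2.9748 ns
d = vΔt = 0.98363c × 2.9748 ns = 2.9489×10^8 m/s × 2.9748×10^-9 s = 0.877 m

d ≈ 0.877 m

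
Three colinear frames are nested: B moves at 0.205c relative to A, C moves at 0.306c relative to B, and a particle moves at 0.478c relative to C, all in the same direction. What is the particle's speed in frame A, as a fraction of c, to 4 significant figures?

Compose boost 2: (0.306 + 0.205)/(1 + 0.306×0.205) = 0.5110/1.06273 = 0.480837
Compose boost 3: (0.478 + 0.480837)/(1 + 0.478×0.480837) = 0.958837/1.22984 = 0.7796

u ≈ 0.7796c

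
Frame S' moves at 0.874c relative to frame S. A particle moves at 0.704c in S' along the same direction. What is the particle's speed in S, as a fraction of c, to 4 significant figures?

u ≈ 0.9769c

Relativistic velocity addition: u = (u' + v)/(1 + u'v/c²)
= (0.704 + 0.874)/(1 + 0.704×0.874) = 1.578/1.61530 = 0.9769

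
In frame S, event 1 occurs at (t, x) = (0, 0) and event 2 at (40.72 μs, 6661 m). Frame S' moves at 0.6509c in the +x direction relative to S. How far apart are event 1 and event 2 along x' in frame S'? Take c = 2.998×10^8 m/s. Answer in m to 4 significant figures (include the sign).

γ = 1/√(1 − 0.6509²) = 1.31724
Δx' = γ(Δx − vΔt) = 1.31724 × (6661 m − 0.6509×(2.998×10^8 m/s)×40.72×10^-6 s)
= 1.31724 × (-1285.09 m) = -1693 m

Δx' ≈ -1693 m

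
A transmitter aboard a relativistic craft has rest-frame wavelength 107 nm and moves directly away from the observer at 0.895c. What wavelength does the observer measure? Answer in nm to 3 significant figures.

λ_obs ≈ 455 nm

Relativistic Doppler: λ_obs = λ_src √((1+β)/(1−β))
= 107 × √(1.8950/0.10500) = 107 × 4.2482 = 455 nm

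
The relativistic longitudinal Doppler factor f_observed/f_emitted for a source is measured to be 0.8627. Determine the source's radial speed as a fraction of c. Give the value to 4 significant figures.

β ≈ 0.1466

f_obs/f_src = √((1−β)/(1+β)) = 0.8627  ⇒  (1−β)/(1+β) = 0.744251
β = |1 − D²|/(1 + D²) = |1 − 0.744251|/(1 + 0.744251) = 0.1466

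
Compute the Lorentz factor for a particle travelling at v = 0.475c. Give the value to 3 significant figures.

γ = 1/√(1 − β²) = 1/√(1 − 0.475²) = 1/√(0.77438) = 1.14

γ ≈ 1.14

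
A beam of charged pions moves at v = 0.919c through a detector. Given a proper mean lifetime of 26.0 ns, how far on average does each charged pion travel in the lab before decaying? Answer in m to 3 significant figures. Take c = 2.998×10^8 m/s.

d ≈ 18.2 m

γ = 1/√(1 − 0.919²) = 2.5364
Dilated lifetime: Δt = γτ₀ = 2.5364 × 26.0 ns = 65.947 ns
d = vΔt = 0.919c × 65.947 ns = 2.7552×10^8 m/s × 6.5947×10^-8 s = 18.2 m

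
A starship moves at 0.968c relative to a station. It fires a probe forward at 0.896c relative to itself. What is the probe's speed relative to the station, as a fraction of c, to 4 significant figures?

Relativistic velocity addition: u = (u' + v)/(1 + u'v/c²)
= (0.896 + 0.968)/(1 + 0.896×0.968) = 1.864/1.86733 = 0.9982

u ≈ 0.9982c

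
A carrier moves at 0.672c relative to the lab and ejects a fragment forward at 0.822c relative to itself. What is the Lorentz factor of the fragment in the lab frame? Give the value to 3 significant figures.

γ ≈ 3.68

u_lab = (0.822 + 0.672)/(1 + 0.822×0.672) = 1.494/1.55238 = 0.962391
γ = 1/√(1 − 0.962391²) = 3.68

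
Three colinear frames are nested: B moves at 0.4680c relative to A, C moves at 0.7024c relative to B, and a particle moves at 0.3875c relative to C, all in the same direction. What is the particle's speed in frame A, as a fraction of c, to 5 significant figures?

Compose boost 2: (0.7024 + 0.4680)/(1 + 0.7024×0.4680) = 1.1704/1.328723 = 0.8808456
Compose boost 3: (0.3875 + 0.8808456)/(1 + 0.3875×0.8808456) = 1.268346/1.341328 = 0.94559

u ≈ 0.94559c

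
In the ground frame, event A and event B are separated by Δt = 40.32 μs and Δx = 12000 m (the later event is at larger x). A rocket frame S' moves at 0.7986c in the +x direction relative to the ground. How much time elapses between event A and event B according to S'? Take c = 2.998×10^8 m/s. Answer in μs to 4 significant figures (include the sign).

γ = 1/√(1 − 0.7986²) = 1.66151
Δt' = γ(Δt − vΔx/c²) = 1.66151 × (40.32 μs − 0.7986×12000 m / (2.998×10^8 m/s))
= 1.66151 × (8.35469 μs) = 13.88 μs

Δt' ≈ 13.88 μs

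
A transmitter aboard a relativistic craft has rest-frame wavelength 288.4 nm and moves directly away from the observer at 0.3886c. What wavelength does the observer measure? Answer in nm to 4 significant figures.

λ_obs ≈ 434.6 nm

Relativistic Doppler: λ_obs = λ_src √((1+β)/(1−β))
= 288.4 × √(1.38860/0.611400) = 288.4 × 1.50704 = 434.6 nm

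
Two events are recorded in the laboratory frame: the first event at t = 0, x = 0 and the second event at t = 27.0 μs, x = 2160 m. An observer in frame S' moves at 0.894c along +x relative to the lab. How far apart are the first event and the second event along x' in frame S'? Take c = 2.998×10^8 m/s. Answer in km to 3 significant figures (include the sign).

Δx' ≈ -11.3 km

γ = 1/√(1 − 0.894²) = 2.2318
Δx' = γ(Δx − vΔt) = 2.2318 × (2160 m − 0.894×(2.998×10^8 m/s)×27.0×10^-6 s)
= 2.2318 × (-5076.6 m) = -11.3 km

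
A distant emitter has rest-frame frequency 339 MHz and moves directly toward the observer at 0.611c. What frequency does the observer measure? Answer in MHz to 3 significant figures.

f_obs ≈ 690 MHz

Relativistic Doppler: f_obs = f_src √((1+β)/(1−β))
= 339 × √(1.6110/0.38900) = 339 × 2.0350 = 690 MHz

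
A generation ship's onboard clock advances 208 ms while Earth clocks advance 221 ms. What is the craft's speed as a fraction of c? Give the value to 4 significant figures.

γ = Δt/τ₀ = 221/208 = 1.06250
β = √(1 − 1/γ²) = √(1 − 1/1.06250²) = 0.3379

β ≈ 0.3379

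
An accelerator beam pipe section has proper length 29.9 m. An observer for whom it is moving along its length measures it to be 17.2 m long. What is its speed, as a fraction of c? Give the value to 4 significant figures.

γ = L₀/L = 29.9/17.2 = 1.73837
β = √(1 − 1/γ²) = 0.8180

β ≈ 0.8180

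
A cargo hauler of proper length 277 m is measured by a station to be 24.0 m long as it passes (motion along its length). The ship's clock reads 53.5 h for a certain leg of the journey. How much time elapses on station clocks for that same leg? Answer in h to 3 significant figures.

Δt ≈ 617 h

Length contraction ⇒ γ = L₀/L = 277/24.0 = 11.542
Time dilation: Δt = γτ₀ = 11.542 × 53.5 h = 617 h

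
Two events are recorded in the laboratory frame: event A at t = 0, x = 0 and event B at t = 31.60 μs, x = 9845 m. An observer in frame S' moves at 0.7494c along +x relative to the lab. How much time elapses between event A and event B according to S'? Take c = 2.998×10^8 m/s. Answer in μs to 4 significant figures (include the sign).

Δt' ≈ 10.56 μs

γ = 1/√(1 − 0.7494²) = 1.51031
Δt' = γ(Δt − vΔx/c²) = 1.51031 × (31.60 μs − 0.7494×9845 m / (2.998×10^8 m/s))
= 1.51031 × (6.99078 μs) = 10.56 μs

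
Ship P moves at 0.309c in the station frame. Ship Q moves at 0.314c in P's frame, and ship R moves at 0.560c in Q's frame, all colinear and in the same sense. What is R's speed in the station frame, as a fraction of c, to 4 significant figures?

Compose boost 2: (0.314 + 0.309)/(1 + 0.314×0.309) = 0.6230/1.09703 = 0.567899
Compose boost 3: (0.560 + 0.567899)/(1 + 0.560×0.567899) = 1.12790/1.31802 = 0.8558

u ≈ 0.8558c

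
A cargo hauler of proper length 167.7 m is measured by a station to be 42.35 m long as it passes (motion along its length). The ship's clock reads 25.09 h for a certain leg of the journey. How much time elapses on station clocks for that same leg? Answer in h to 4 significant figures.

Δt ≈ 99.35 h

Length contraction ⇒ γ = L₀/L = 167.7/42.35 = 3.95986
Time dilation: Δt = γτ₀ = 3.95986 × 25.09 h = 99.35 h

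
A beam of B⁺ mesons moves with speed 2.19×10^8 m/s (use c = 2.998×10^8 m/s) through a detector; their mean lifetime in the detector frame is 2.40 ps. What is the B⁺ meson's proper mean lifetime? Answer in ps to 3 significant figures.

τ₀ ≈ 1.64 ps

β = v/c = 2.19×10^8 / 2.998×10^8 = 0.73049
γ = 1/√(1 − 0.73049²) = 1.4643
Proper time: τ₀ = Δt/γ = 2.40/1.4643 = 1.64 ps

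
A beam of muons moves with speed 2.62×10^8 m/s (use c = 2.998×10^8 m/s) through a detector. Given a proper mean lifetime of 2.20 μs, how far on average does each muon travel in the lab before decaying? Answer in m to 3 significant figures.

β = v/c = 2.62×10^8 / 2.998×10^8 = 0.87392
γ = 1/√(1 − 0.87392²) = 2.0573
Dilated lifetime: Δt = γτ₀ = 2.0573 × 2.20 μs = 4.5260 μs
d = vΔt = 0.87392c × 4.5260 μs = 2.6200×10^8 m/s × 4.5260×10^-6 s = 1190 m

d ≈ 1190 m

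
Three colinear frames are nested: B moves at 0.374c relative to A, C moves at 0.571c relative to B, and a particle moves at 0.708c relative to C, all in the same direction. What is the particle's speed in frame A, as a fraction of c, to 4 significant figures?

u ≈ 0.9583c

Compose boost 2: (0.571 + 0.374)/(1 + 0.571×0.374) = 0.9450/1.21355 = 0.778705
Compose boost 3: (0.708 + 0.778705)/(1 + 0.708×0.778705) = 1.48670/1.55132 = 0.9583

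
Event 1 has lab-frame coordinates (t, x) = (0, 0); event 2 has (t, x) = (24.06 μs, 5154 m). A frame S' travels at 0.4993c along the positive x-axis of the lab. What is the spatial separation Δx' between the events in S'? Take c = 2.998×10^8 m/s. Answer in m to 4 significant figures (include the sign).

γ = 1/√(1 − 0.4993²) = 1.15416
Δx' = γ(Δx − vΔt) = 1.15416 × (5154 m − 0.4993×(2.998×10^8 m/s)×24.06×10^-6 s)
= 1.15416 × (1552.46 m) = 1792 m

Δx' ≈ 1792 m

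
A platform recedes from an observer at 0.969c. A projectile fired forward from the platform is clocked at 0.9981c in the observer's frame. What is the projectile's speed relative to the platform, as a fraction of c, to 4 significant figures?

u' ≈ 0.8861c

Inverse velocity addition: u' = (u − v)/(1 − uv/c²)
= (0.9981 − 0.969)/(1 − 0.9981×0.969) = 0.02910/0.0328411 = 0.8861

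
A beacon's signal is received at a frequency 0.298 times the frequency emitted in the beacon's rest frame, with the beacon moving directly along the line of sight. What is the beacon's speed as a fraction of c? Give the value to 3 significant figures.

f_obs/f_src = √((1−β)/(1+β)) = 0.298  ⇒  (1−β)/(1+β) = 0.088804
β = |1 − D²|/(1 + D²) = |1 − 0.088804|/(1 + 0.088804) = 0.837

β ≈ 0.837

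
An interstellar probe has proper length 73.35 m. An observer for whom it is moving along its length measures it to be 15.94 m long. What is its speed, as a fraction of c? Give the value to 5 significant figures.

γ = L₀/L = 73.35/15.94 = 4.601631
β = √(1 − 1/γ²) = 0.97610

β ≈ 0.97610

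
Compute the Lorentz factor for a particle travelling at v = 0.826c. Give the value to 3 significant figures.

γ = 1/√(1 − β²) = 1/√(1 − 0.826²) = 1/√(0.31772) = 1.77

γ ≈ 1.77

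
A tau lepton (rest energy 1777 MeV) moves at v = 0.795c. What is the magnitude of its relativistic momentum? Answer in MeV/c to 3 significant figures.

p ≈ 2330 MeV/c

γ = 1/√(1 − 0.795²) = 1.6485
p = γβm₀c = 1.6485 × 0.795 × 1777 MeV/c = 2330 MeV/c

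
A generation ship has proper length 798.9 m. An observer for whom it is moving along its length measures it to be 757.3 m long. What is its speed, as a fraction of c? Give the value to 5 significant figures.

γ = L₀/L = 798.9/757.3 = 1.054932
β = √(1 − 1/γ²) = 0.31848

β ≈ 0.31848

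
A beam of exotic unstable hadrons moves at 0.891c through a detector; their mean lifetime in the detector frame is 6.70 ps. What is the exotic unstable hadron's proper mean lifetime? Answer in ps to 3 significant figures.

τ₀ ≈ 3.04 ps

γ = 1/√(1 − 0.891²) = 2.2026
Proper time: τ₀ = Δt/γ = 6.70/2.2026 = 3.04 ps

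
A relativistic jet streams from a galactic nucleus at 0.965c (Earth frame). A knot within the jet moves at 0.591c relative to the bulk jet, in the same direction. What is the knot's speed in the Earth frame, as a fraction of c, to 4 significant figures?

u ≈ 0.9909c

Relativistic velocity addition: u = (u' + v)/(1 + u'v/c²)
= (0.591 + 0.965)/(1 + 0.591×0.965) = 1.556/1.57031 = 0.9909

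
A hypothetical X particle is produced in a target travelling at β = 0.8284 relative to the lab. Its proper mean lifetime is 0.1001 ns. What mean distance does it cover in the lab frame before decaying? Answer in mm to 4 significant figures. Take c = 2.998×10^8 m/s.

d ≈ 44.38 mm

γ = 1/√(1 − 0.8284²) = 1.78528
Dilated lifetime: Δt = γτ₀ = 1.78528 × 0.1001 ns = 0.178706 ns
d = vΔt = 0.8284c × 0.178706 ns = 2.48354×10^8 m/s × 1.78706×10^-10 s = 44.38 mm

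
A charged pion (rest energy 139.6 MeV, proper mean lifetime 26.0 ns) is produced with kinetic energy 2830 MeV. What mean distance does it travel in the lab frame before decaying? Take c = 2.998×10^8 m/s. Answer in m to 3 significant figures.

γ = 1 + K/(m₀c²) = 1 + 2830/139.6 = 21.272
β = √(1 − 1/γ²) = 0.99889
Dilated lifetime: γτ₀ = 21.272 × 26.0 ns = 553.08 ns
d = βc·γτ₀ = 0.99889 × (2.998×10^8 m/s) × 5.5308×10^-7 s = 166 m

d ≈ 166 m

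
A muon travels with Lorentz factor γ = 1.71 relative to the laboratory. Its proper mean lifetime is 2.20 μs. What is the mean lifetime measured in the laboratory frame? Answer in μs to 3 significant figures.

γ = 1.71 (given)
Time dilation: Δt = γτ₀ = 1.71 × 2.20 μs = 3.76 μs

Δt ≈ 3.76 μs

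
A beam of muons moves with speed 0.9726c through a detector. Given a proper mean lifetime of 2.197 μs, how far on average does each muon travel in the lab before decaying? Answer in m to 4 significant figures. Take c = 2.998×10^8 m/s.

d ≈ 2756 m

γ = 1/√(1 − 0.9726²) = 4.30135
Dilated lifetime: Δt = γτ₀ = 4.30135 × 2.197 μs = 9.45008 μs
d = vΔt = 0.9726c × 9.45008 μs = 2.91585×10^8 m/s × 9.45008×10^-6 s = 2756 m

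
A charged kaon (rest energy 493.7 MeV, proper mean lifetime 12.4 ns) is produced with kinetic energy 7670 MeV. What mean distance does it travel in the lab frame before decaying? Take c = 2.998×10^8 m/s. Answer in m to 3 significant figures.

γ = 1 + K/(m₀c²) = 1 + 7670/493.7 = 16.536
β = √(1 − 1/γ²) = 0.99817
Dilated lifetime: γτ₀ = 16.536 × 12.4 ns = 205.04 ns
d = βc·γτ₀ = 0.99817 × (2.998×10^8 m/s) × 2.0504×10^-7 s = 61.4 m

d ≈ 61.4 m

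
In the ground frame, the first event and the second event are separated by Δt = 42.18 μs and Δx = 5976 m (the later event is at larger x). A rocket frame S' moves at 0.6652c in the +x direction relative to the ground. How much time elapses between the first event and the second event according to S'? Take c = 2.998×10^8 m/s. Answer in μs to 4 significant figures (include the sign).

γ = 1/√(1 − 0.6652²) = 1.33929
Δt' = γ(Δt − vΔx/c²) = 1.33929 × (42.18 μs − 0.6652×5976 m / (2.998×10^8 m/s))
= 1.33929 × (28.9204 μs) = 38.73 μs

Δt' ≈ 38.73 μs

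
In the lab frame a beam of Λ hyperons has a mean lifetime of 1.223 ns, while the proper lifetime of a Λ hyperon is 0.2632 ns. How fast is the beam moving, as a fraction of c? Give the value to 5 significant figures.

γ = Δt/τ₀ = 1.223/0.2632 = 4.646657
β = √(1 − 1/γ²) = √(1 − 1/4.646657²) = 0.97657

β ≈ 0.97657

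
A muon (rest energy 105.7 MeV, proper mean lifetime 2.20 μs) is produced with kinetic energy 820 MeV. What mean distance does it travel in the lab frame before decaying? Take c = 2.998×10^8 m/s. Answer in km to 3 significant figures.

d ≈ 5.74 km

γ = 1 + K/(m₀c²) = 1 + 820/105.7 = 8.7578
β = √(1 − 1/γ²) = 0.99346
Dilated lifetime: γτ₀ = 8.7578 × 2.20 μs = 19.267 μs
d = βc·γτ₀ = 0.99346 × (2.998×10^8 m/s) × 1.9267×10^-5 s = 5.74 km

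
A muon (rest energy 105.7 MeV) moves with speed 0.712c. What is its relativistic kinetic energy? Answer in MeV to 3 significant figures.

γ = 1/√(1 − 0.712²) = 1.4241
K = (γ − 1)m₀c² = (1.4241 − 1) × 105.7 MeV = 0.42414 × 105.7 MeV = 44.8 MeV

K ≈ 44.8 MeV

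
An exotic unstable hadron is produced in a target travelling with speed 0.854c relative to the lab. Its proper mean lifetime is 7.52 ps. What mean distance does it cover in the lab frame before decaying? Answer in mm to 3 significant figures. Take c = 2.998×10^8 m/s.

d ≈ 3.70 mm

γ = 1/√(1 − 0.854²) = 1.9221
Dilated lifetime: Δt = γτ₀ = 1.9221 × 7.52 ps = 14.454 ps
d = vΔt = 0.854c × 14.454 ps = 2.5603×10^8 m/s × 1.4454×10^-11 s = 3.70 mm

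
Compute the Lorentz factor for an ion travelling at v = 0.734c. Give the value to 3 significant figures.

γ = 1/√(1 − β²) = 1/√(1 − 0.734²) = 1/√(0.46124) = 1.47

γ ≈ 1.47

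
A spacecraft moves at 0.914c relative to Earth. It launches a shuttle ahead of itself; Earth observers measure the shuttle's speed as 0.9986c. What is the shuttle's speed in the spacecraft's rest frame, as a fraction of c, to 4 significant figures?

u' ≈ 0.9693c

Inverse velocity addition: u' = (u − v)/(1 − uv/c²)
= (0.9986 − 0.914)/(1 − 0.9986×0.914) = 0.08460/0.0872796 = 0.9693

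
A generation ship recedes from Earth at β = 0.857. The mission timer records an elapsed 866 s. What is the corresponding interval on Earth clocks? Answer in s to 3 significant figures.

γ = 1/√(1 − 0.857²) = 1.9406
Time dilation: Δt = γτ₀ = 1.9406 × 866 s = 1680 s

Δt ≈ 1680 s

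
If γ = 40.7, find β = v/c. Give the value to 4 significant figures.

β = √(1 − 1/γ²) = √(1 − 1/40.7²) = √(0.999396) = 0.9997

β ≈ 0.9997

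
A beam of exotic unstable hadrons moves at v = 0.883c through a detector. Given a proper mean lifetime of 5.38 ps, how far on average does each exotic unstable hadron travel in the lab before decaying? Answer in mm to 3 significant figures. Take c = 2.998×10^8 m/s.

d ≈ 3.03 mm

γ = 1/√(1 − 0.883²) = 2.1305
Dilated lifetime: Δt = γτ₀ = 2.1305 × 5.38 ps = 11.462 ps
d = vΔt = 0.883c × 11.462 ps = 2.6472×10^8 m/s × 1.1462×10^-11 s = 3.03 mm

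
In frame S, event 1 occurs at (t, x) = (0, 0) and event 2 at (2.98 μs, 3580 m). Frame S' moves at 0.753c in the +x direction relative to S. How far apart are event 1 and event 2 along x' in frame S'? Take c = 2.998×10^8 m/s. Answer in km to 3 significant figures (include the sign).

γ = 1/√(1 − 0.753²) = 1.5197
Δx' = γ(Δx − vΔt) = 1.5197 × (3580 m − 0.753×(2.998×10^8 m/s)×2.98×10^-6 s)
= 1.5197 × (2907.3 m) = 4.42 km

Δx' ≈ 4.42 km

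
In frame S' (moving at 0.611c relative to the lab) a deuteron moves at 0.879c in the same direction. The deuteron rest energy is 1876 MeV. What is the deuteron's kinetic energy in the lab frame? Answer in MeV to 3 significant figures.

u_lab = (0.879 + 0.611)/(1 + 0.879×0.611) = 0.969377
γ = 1/√(1 − 0.969377²) = 4.0721
K = (γ − 1)m₀c² = (4.0721 − 1) × 1876 = 3.0721 × 1876 = 5760 MeV

K ≈ 5760 MeV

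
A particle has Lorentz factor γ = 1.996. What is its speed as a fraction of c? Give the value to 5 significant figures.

β ≈ 0.86545

β = √(1 − 1/γ²) = √(1 − 1/1.996²) = √(0.7489970) = 0.86545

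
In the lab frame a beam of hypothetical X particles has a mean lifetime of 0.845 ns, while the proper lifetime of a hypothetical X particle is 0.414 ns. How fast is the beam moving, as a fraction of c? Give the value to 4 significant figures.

γ = Δt/τ₀ = 0.845/0.414 = 2.04106
β = √(1 − 1/γ²) = √(1 − 1/2.04106²) = 0.8718

β ≈ 0.8718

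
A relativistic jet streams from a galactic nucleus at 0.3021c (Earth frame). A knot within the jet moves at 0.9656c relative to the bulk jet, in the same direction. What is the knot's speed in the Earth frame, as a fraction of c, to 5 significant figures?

Relativistic velocity addition: u = (u' + v)/(1 + u'v/c²)
= (0.9656 + 0.3021)/(1 + 0.9656×0.3021) = 1.2677/1.291708 = 0.98141

u ≈ 0.98141c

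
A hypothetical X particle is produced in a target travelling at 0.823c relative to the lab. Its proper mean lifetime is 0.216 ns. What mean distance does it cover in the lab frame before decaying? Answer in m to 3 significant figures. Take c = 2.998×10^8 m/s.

d ≈ 0.0938 m

γ = 1/√(1 − 0.823²) = 1.7604
Dilated lifetime: Δt = γτ₀ = 1.7604 × 0.216 ns = 0.38025 ns
d = vΔt = 0.823c × 0.38025 ns = 2.4674×10^8 m/s × 3.8025×10^-10 s = 0.0938 m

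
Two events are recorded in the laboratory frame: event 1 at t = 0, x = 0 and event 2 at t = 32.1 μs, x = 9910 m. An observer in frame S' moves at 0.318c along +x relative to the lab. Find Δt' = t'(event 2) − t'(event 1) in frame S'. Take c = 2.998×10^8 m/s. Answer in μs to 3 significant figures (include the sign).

Δt' ≈ 22.8 μs

γ = 1/√(1 − 0.318²) = 1.0548
Δt' = γ(Δt − vΔx/c²) = 1.0548 × (32.1 μs − 0.318×9910 m / (2.998×10^8 m/s))
= 1.0548 × (21.588 μs) = 22.8 μs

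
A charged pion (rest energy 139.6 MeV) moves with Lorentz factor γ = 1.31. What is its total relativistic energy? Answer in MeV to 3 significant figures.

γ = 1.31 (given)
E = γm₀c² = 1.31 × 139.6 MeV = 183 MeV

E ≈ 183 MeV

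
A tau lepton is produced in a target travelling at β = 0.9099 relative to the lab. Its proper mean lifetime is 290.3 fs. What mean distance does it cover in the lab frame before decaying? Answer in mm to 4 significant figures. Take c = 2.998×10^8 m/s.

γ = 1/√(1 − 0.9099²) = 2.41064
Dilated lifetime: Δt = γτ₀ = 2.41064 × 290.3 fs = 699.809 fs
d = vΔt = 0.9099c × 699.809 fs = 2.72788×10^8 m/s × 6.99809×10^-13 s = 0.1909 mm

d ≈ 0.1909 mm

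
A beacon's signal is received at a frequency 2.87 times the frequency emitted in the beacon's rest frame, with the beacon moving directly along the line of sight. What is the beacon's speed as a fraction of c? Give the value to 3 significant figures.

f_obs/f_src = √((1+β)/(1−β)) = 2.87  ⇒  (1+β)/(1−β) = 8.2369
β = |1 − D²|/(1 + D²) = |1 − 8.2369|/(1 + 8.2369) = 0.783

β ≈ 0.783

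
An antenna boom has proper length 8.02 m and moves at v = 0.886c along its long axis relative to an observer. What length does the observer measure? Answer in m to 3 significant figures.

γ = 1/√(1 − 0.886²) = 2.1566
Length contraction: L = L₀/γ = 8.02/2.1566 = 3.72 m

L ≈ 3.72 m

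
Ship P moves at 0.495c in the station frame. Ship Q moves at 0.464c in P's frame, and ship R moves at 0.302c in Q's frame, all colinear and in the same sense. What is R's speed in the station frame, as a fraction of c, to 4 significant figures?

u ≈ 0.8756c

Compose boost 2: (0.464 + 0.495)/(1 + 0.464×0.495) = 0.9590/1.22968 = 0.779878
Compose boost 3: (0.302 + 0.779878)/(1 + 0.302×0.779878) = 1.08188/1.23552 = 0.8756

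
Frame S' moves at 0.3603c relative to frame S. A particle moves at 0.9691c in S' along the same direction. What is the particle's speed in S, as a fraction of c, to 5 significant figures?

u ≈ 0.98535c

Relativistic velocity addition: u = (u' + v)/(1 + u'v/c²)
= (0.9691 + 0.3603)/(1 + 0.9691×0.3603) = 1.3294/1.349167 = 0.98535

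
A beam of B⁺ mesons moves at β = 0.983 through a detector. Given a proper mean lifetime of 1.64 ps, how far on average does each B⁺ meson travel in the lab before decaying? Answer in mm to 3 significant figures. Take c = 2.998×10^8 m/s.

d ≈ 2.63 mm

γ = 1/√(1 − 0.983²) = 5.4465
Dilated lifetime: Δt = γτ₀ = 5.4465 × 1.64 ps = 8.9322 ps
d = vΔt = 0.983c × 8.9322 ps = 2.9470×10^8 m/s × 8.9322×10^-12 s = 2.63 mm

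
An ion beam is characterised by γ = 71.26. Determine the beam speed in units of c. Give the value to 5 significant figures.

β ≈ 0.99990

β = √(1 − 1/γ²) = √(1 − 1/71.26²) = √(0.9998031) = 0.99990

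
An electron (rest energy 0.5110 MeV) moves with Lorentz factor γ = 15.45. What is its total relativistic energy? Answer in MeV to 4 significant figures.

E ≈ 7.895 MeV

γ = 15.45 (given)
E = γm₀c² = 15.45 × 0.5110 MeV = 7.895 MeV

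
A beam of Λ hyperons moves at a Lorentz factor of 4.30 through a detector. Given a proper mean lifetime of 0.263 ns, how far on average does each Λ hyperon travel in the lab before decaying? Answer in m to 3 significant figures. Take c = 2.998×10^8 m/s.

d ≈ 0.330 m

β = √(1 − 1/γ²) = √(1 − 1/4.30²) = 0.97258
Dilated lifetime: Δt = γτ₀ = 4.30 × 0.263 ns = 1.1309 ns
d = vΔt = 0.97258c × 1.1309 ns = 2.9158×10^8 m/s × 1.1309×10^-9 s = 0.330 m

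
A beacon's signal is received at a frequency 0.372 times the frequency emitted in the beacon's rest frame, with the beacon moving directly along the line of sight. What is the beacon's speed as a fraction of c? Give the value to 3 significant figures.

β ≈ 0.757

f_obs/f_src = √((1−β)/(1+β)) = 0.372  ⇒  (1−β)/(1+β) = 0.13838
β = |1 − D²|/(1 + D²) = |1 − 0.13838|/(1 + 0.13838) = 0.757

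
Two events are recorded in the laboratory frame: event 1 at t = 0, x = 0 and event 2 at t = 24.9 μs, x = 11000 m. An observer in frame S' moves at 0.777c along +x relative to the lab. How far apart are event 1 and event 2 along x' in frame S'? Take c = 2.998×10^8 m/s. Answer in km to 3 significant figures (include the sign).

γ = 1/√(1 − 0.777²) = 1.5886
Δx' = γ(Δx − vΔt) = 1.5886 × (11000 m − 0.777×(2.998×10^8 m/s)×24.9×10^-6 s)
= 1.5886 × (5199.7 m) = 8.26 km

Δx' ≈ 8.26 km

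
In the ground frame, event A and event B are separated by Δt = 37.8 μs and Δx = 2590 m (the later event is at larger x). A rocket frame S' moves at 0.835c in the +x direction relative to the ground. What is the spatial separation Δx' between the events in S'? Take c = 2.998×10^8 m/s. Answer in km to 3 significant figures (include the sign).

Δx' ≈ -12.5 km

γ = 1/√(1 − 0.835²) = 1.8174
Δx' = γ(Δx − vΔt) = 1.8174 × (2590 m − 0.835×(2.998×10^8 m/s)×37.8×10^-6 s)
= 1.8174 × (-6872.6 m) = -12.5 km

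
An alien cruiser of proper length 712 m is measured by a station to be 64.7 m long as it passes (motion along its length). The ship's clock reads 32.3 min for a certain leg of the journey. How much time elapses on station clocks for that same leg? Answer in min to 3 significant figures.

Δt ≈ 355 min

Length contraction ⇒ γ = L₀/L = 712/64.7 = 11.005
Time dilation: Δt = γτ₀ = 11.005 × 32.3 min = 355 min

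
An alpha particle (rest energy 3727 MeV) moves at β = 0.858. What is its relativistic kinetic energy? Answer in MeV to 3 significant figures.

K ≈ 3530 MeV

γ = 1/√(1 − 0.858²) = 1.9469
K = (γ − 1)m₀c² = (1.9469 − 1) × 3727 MeV = 0.94685 × 3727 MeV = 3530 MeV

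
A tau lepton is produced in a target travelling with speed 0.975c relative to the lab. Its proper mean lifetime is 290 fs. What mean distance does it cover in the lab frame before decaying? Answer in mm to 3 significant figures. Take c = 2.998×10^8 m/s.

γ = 1/√(1 − 0.975²) = 4.5004
Dilated lifetime: Δt = γτ₀ = 4.5004 × 290 fs = 1305.1 fs
d = vΔt = 0.975c × 1305.1 fs = 2.9230×10^8 m/s × 1.3051×10^-12 s = 0.381 mm

d ≈ 0.381 mm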